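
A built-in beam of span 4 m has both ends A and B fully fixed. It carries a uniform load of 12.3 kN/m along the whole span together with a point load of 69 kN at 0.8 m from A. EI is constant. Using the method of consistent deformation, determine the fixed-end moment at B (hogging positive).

M_B = 25.23 kN·m

Release both end moments; the primary structure is a simply-supported span AB with redundants M_A and M_B.
On the primary (simply-supported) span, the end slopes from the loading are:
  at A: UDL 12.3: wL³/(24EI) = 32.8/EI
  at B: UDL 12.3: wL³/(24EI) = 32.8/EI
  at A: point load 69 at a = 0.8: Pab(L + b)/(6LEI) = 52.99/EI
  at B: point load 69 at a = 0.8: Pab(L + a)/(6LEI) = 35.33/EI
  θ_A0 = 85.79/EI,  θ_B0 = 68.13/EI
Flexibility coefficients: a unit moment at one end gives L/(3EI) there and L/(6EI) at the far end, so f₁₁ = f₂₂ = 1.333/EI and f₁₂ = f₂₁ = 0.6667/EI.
Compatibility — zero rotation at each built-in end:
  1.333 M_A + 0.6667 M_B = 85.79
  0.6667 M_A + 1.333 M_B = 68.13
Solving the pair gives M_A = 51.73 kN·m and M_B = 25.23 kN·m (hogging).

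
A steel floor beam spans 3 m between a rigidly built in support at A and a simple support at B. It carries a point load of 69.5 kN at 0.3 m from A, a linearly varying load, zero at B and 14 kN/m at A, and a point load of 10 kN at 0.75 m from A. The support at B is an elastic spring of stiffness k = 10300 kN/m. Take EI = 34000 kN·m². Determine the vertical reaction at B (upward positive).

Choose R_B as the redundant. The primary structure is the cantilever fixed at A.
Free-end deflection of the primary structure under the applied loading (downward +):
  point load 69.5 at a = 0.3: Pa²(3L − a)/(6EI) = 9.07/EI
  triangular load, peak 14 at the fixed end: w₀L⁴/(30EI) = 37.8/EI
  point load 10 at a = 0.75: Pa²(3L − a)/(6EI) = 7.734/EI
  δ_0 = 54.6/EI
Tip deflection under a unit load at B: L³/(3EI) = 9/EI.
With EI = 34000 kN·m²: δ_0 = 0.001606 m and δ_{BB} = 0.000265 m/kN.
Compatibility — the spring shortens by R_B/k under the reaction it provides: δ_0 − R_B·δ_{BB} = R_B/k. With 1/k = 0.000097 m/kN, R_B = δ_0 / (δ_{BB} + 1/k) = 0.001606 / (0.000265 + 0.000097) = 4.439 kN.

R_B = 4.439 kN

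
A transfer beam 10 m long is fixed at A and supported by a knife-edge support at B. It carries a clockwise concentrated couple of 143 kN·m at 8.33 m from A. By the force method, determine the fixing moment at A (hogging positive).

Release the roller at B. Primary structure: cantilever fixed at A.
Free-end deflection of the primary structure under the applied loading (downward +):
  clockwise couple 143 at a = 8.33: M₀a(2L − a)/(2EI) = 6951/EI
Flexibility coefficient — unit upward force at B: δ_{BB} = L³/(3EI) = 333.3/EI.
Compatibility at B: δ_0 − R_B·δ_{BB} = 0, so R_B = 6951/333.3 = 20.85 kN.
Moment equilibrium about A: M_A = Σ(load moments about A) − R_B·L = 143 − 20.85×10 = -65.52 kN·m.

M_A = -65.52 kN·m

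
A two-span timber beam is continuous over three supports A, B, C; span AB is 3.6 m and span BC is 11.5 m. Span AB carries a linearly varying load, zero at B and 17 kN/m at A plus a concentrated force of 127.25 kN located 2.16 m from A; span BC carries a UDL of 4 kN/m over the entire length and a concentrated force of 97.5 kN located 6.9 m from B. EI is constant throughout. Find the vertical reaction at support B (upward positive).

Insert a hinge at B; M_B is the redundant, and each span becomes simply supported.
End slopes at the hinge B, treating each span as simply supported:
  span AB: triangular load, peak 17: 7w₀L³/(360EI) = 15.42/EI
  span AB: point load 127.25 at a = 2.16: Pab(L + a)/(6LEI) = 105.5/EI
  span BC: UDL 4: wL³/(24EI) = 253.5/EI
  span BC: point load 97.5 at a = 6.9: Pab(L + b)/(6LEI) = 722.1/EI
  relative rotation θ_0 = (121 + 975.6)/EI = 1097/EI
A unit hogging moment at B produces rotation L₁/(3EI) + L₂/(3EI) = 5.033/EI.
Compatibility: M_B·(L₁+L₂)/(3EI) = θ_0, giving M_B = 217.9 kN·m (hogging).
Span AB, ΣM about A with M_B applied at B: R_B^{AB}·3.6 = 311.6 + 217.9, so R_B^{AB} = 147.1 kN and R_A = 157.8 − 147.1 = 10.78 kN.
Span BC, ΣM about C: R_B^{BC}·11.5 = 713 + 217.9, so R_B^{BC} = 80.94 kN and R_C = 143.5 − 80.94 = 62.56 kN.
R_B = 147.1 + 80.94 = 228 kN.

R_B = 228 kN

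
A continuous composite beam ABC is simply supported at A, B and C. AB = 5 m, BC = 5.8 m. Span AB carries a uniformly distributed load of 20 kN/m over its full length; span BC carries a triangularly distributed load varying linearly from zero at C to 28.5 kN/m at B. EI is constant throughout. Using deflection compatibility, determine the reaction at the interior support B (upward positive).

R_B = 128.7 kN

Take M_B as the redundant. Released structure: two simple spans AB and BC with a hinge at B.
Rotations at B on the released spans (each span's end-slope, ×1/EI):
  span AB: UDL 20: wL³/(24EI) = 104.2/EI
  span BC: triangular load, peak 28.5: w₀L³/(45EI) = 123.6/EI
  relative rotation θ_0 = (104.2 + 123.6)/EI = 227.7/EI
A unit hogging moment at B produces rotation L₁/(3EI) + L₂/(3EI) = 3.6/EI.
Slope continuity at B: θ_0 = M_B·3.6/EI, so M_B = 227.7/3.6 = 63.26 kN·m (hogging).
Span AB, ΣM about A with M_B applied at B: R_B^{AB}·5 = 250 + 63.26, so R_B^{AB} = 62.65 kN and R_A = 100 − 62.65 = 37.35 kN.
Span BC, ΣM about C: R_B^{BC}·5.8 = 319.6 + 63.26, so R_B^{BC} = 66.01 kN and R_C = 82.65 − 66.01 = 16.64 kN.
R_B = 62.65 + 66.01 = 128.7 kN.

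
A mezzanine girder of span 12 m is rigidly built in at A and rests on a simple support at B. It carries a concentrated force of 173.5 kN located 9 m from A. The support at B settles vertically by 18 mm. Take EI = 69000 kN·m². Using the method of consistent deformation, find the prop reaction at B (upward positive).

Remove the prop at B; the released (primary) structure is a cantilever built in at A.
Deflection at B on the released cantilever, summing each load's contribution:
  point load 173.5 at a = 9: Pa²(3L − a)/(6EI) = 63241/EI
Flexibility coefficient — unit upward force at B: δ_{BB} = L³/(3EI) = 576/EI.
With EI = 69000 kN·m²: δ_0 = 0.91653 m and δ_{BB} = 0.008348 m/kN.
Compatibility — the beam at B must follow the support down by 0.018 m: δ_0 − R_B·δ_{BB} = 0.018, so R_B = (0.91653 − 0.018)/0.008348 = 107.6 kN.

R_B = 107.6 kN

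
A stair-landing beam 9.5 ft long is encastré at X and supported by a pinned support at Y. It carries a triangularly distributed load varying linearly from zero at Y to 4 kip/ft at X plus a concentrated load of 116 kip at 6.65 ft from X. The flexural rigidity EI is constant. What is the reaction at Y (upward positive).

R_Y = 69.17 kip

Take the reaction at Y as the redundant and release it; the primary structure is a cantilever fixed at X.
Free-end deflection of the primary structure under the applied loading (downward +):
  triangular load, peak 4 at the fixed end: w₀L⁴/(30EI) = 1086/EI
  point load 116 at a = 6.65: Pa²(3L − a)/(6EI) = 18681/EI
  δ_0 = 19767/EI
Flexibility coefficient — unit upward force at Y: δ_{YY} = L³/(3EI) = 285.8/EI.
Compatibility at Y: δ_0 − R_Y·δ_{YY} = 0, so R_Y = 19767/285.8 = 69.17 kip.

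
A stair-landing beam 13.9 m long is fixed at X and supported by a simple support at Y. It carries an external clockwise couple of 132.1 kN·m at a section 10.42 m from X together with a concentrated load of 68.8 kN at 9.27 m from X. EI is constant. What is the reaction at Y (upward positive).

Release the roller at Y. Primary structure: cantilever fixed at X.
Deflection at Y on the released cantilever, summing each load's contribution:
  clockwise couple 132.1 at a = 10.42: M₀a(2L − a)/(2EI) = 11962/EI
  point load 68.8 at a = 9.27: Pa²(3L − a)/(6EI) = 31955/EI
  δ_0 = 43917/EI
Tip deflection under a unit load at Y: L³/(3EI) = 895.2/EI.
Compatibility at Y: δ_0 − R_Y·δ_{YY} = 0, so R_Y = 43917/895.2 = 49.06 kN.

R_Y = 49.06 kN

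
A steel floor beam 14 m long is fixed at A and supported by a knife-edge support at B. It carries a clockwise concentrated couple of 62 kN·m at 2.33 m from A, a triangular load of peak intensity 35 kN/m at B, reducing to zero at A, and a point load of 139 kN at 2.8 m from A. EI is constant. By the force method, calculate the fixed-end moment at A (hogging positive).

M_A = 714 kN·m

Release the roller at B. Primary structure: cantilever fixed at A.
Deflection at B on the released cantilever, summing each load's contribution:
  clockwise couple 62 at a = 2.33: M₀a(2L − a)/(2EI) = 1854/EI
  triangular load, peak 35 at the free end: 11w₀L⁴/(120EI) = 123251/EI
  point load 139 at a = 2.8: Pa²(3L − a)/(6EI) = 7120/EI
  δ_0 = 132225/EI
Flexibility coefficient — unit upward force at B: δ_{BB} = L³/(3EI) = 914.7/EI.
Compatibility at B: δ_0 − R_B·δ_{BB} = 0, so R_B = 132225/914.7 = 144.6 kN.
Moment equilibrium about A: M_A = Σ(load moments about A) − R_B·L = 2738 − 144.6×14 = 714 kN·m.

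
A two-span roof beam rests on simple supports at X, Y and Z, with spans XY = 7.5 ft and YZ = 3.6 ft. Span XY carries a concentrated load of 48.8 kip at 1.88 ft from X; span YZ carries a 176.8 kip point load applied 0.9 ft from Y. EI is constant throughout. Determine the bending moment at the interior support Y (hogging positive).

M_Y = 62.91 kip·ft

Release continuity at Y by inserting a hinge; the redundant is the internal moment M_Y. The primary structure is two simply-supported spans XY and YZ.
Rotations at Y on the released spans (each span's end-slope, ×1/EI):
  span XY: point load 48.8 at a = 1.88: Pab(L + a)/(6LEI) = 107.5/EI
  span YZ: point load 176.8 at a = 0.9: Pab(L + b)/(6LEI) = 125.3/EI
  relative rotation θ_0 = (107.5 + 125.3)/EI = 232.8/EI
A unit hogging moment at Y produces rotation L₁/(3EI) + L₂/(3EI) = 3.7/EI.
Compatibility: M_Y·(L₁+L₂)/(3EI) = θ_0, giving M_Y = 62.91 kip·ft (hogging).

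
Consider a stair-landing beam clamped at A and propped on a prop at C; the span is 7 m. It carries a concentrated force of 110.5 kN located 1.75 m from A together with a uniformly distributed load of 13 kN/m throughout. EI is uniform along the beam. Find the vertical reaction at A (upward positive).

Release the roller at C. Primary structure: cantilever fixed at A.
Deflection at C on the released cantilever, summing each load's contribution:
  point load 110.5 at a = 1.75: Pa²(3L − a)/(6EI) = 1086/EI
  UDL 13: wL⁴/(8EI) = 3902/EI
  δ_0 = 4987/EI
Tip deflection under a unit load at C: L³/(3EI) = 114.3/EI.
The prop prevents deflection at C: R_C = δ_0/δ_{CC} = 4987/114.3 = 43.62 kN.
Vertical equilibrium: R_A = ΣP − R_C = 201.5 − 43.62 = 157.9 kN.

R_A = 157.9 kN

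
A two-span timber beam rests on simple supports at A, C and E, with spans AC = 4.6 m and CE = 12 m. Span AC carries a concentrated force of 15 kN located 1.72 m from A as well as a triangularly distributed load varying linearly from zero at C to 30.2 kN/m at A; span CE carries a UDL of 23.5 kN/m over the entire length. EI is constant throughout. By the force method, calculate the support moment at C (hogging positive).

Release continuity at C by inserting a hinge; the redundant is the internal moment M_C. The primary structure is two simply-supported spans AC and CE.
Rotations at C on the released spans (each span's end-slope, ×1/EI):
  span AC: point load 15 at a = 1.72: Pab(L + a)/(6LEI) = 17.01/EI
  span AC: triangular load, peak 30.2: 7w₀L³/(360EI) = 57.16/EI
  span CE: UDL 23.5: wL³/(24EI) = 1692/EI
  relative rotation θ_0 = (74.17 + 1692)/EI = 1766/EI
A unit hogging moment at C produces rotation L₁/(3EI) + L₂/(3EI) = 5.533/EI.
Slope continuity at C: θ_0 = M_C·5.533/EI, so M_C = 1766/5.533 = 319.2 kN·m (hogging).

M_C = 319.2 kN·m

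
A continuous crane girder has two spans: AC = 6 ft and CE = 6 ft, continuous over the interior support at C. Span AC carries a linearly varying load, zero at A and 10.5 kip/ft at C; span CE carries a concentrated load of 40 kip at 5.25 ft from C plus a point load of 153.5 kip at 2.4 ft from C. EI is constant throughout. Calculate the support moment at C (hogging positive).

M_C = 108.4 kip·ft

Insert a hinge at C; M_C is the redundant, and each span becomes simply supported.
Discontinuity in slope at C on the released structure — sum the simple-span end rotations:
  span AC: triangular load, peak 10.5: w₀L³/(45EI) = 50.4/EI
  span CE: point load 40 at a = 5.25: Pab(L + b)/(6LEI) = 29.53/EI
  span CE: point load 153.5 at a = 2.4: Pab(L + b)/(6LEI) = 353.7/EI
  relative rotation θ_0 = (50.4 + 383.2)/EI = 433.6/EI
A unit hogging moment at C produces rotation L₁/(3EI) + L₂/(3EI) = 4/EI.
Slope continuity at C: θ_0 = M_C·4/EI, so M_C = 433.6/4 = 108.4 kip·ft (hogging).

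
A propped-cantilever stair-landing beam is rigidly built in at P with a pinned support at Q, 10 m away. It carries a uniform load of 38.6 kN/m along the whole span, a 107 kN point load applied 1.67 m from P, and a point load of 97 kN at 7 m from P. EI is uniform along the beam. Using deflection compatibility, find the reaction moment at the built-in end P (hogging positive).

M_P = 751.3 kN·m

Release the roller at Q. Primary structure: cantilever fixed at P.
Primary-structure tip deflection at Q by superposition:
  UDL 38.6: wL⁴/(8EI) = 48250/EI
  point load 107 at a = 1.67: Pa²(3L − a)/(6EI) = 1409/EI
  point load 97 at a = 7: Pa²(3L − a)/(6EI) = 18220/EI
  δ_0 = 67879/EI
Tip deflection under a unit load at Q: L³/(3EI) = 333.3/EI.
The prop prevents deflection at Q: R_Q = δ_0/δ_{QQ} = 67879/333.3 = 203.6 kN.
Moment equilibrium about P: M_P = Σ(load moments about P) − R_Q·L = 2788 − 203.6×10 = 751.3 kN·m.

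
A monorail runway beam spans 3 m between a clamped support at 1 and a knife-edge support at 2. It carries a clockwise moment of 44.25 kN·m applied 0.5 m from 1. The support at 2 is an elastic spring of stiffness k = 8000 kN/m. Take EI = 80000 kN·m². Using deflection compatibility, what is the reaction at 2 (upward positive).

Choose R_2 as the redundant. The primary structure is the cantilever fixed at 1.
Primary-structure tip deflection at 2 by superposition:
  clockwise couple 44.25 at a = 0.5: M₀a(2L − a)/(2EI) = 60.84/EI
Flexibility coefficient — unit upward force at 2: δ_{22} = L³/(3EI) = 9/EI.
With EI = 80000 kN·m²: δ_0 = 0.000761 m and δ_{22} = 0.000112 m/kN.
Compatibility — the spring shortens by R_2/k under the reaction it provides: δ_0 − R_2·δ_{22} = R_2/k. With 1/k = 0.000125 m/kN, R_2 = δ_0 / (δ_{22} + 1/k) = 0.000761 / (0.000112 + 0.000125) = 3.202 kN.

R_2 = 3.202 kN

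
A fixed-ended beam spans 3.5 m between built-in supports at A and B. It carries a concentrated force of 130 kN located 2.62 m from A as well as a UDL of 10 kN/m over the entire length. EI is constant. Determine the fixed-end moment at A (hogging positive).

Release both end moments; the primary structure is a simply-supported span AB with redundants M_A and M_B.
On the primary (simply-supported) span, the end slopes from the loading are:
  at A: point load 130 at a = 2.62: Pab(L + b)/(6LEI) = 62.51/EI
  at B: point load 130 at a = 2.62: Pab(L + a)/(6LEI) = 87.35/EI
  at A: UDL 10: wL³/(24EI) = 17.86/EI
  at B: UDL 10: wL³/(24EI) = 17.86/EI
  θ_A0 = 80.38/EI,  θ_B0 = 105.2/EI
Flexibility coefficients: a unit moment at one end gives L/(3EI) there and L/(6EI) at the far end, so f₁₁ = f₂₂ = 1.167/EI and f₁₂ = f₂₁ = 0.5833/EI.
Compatibility — zero rotation at each built-in end:
  1.167 M_A + 0.5833 M_B = 80.38
  0.5833 M_A + 1.167 M_B = 105.2
Solving the pair gives M_A = 31.74 kN·m and M_B = 74.31 kN·m (hogging).

M_A = 31.74 kN·m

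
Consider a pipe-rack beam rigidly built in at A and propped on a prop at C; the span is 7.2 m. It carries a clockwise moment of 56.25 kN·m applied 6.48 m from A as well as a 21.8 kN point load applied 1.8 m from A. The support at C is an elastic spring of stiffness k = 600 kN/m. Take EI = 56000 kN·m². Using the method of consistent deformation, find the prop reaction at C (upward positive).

Release the roller at C. Primary structure: cantilever fixed at A.
Primary-structure tip deflection at C by superposition:
  clockwise couple 56.25 at a = 6.48: M₀a(2L − a)/(2EI) = 1443/EI
  point load 21.8 at a = 1.8: Pa²(3L − a)/(6EI) = 233.1/EI
  δ_0 = 1677/EI
Tip deflection under a unit load at C: L³/(3EI) = 124.4/EI.
With EI = 56000 kN·m²: δ_0 = 0.029938 m and δ_{CC} = 0.002222 m/kN.
Compatibility — the spring shortens by R_C/k under the reaction it provides: δ_0 − R_C·δ_{CC} = R_C/k. With 1/k = 0.001667 m/kN, R_C = δ_0 / (δ_{CC} + 1/k) = 0.029938 / (0.002222 + 0.001667) = 7.699 kN.

R_C = 7.699 kN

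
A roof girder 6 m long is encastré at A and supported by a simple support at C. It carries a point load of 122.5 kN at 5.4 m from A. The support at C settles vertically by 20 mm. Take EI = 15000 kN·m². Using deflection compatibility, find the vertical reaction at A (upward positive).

R_A = 22.48 kN

Remove the prop at C; the released (primary) structure is a cantilever built in at A.
Free-end deflection of the primary structure under the applied loading (downward +):
  point load 122.5 at a = 5.4: Pa²(3L − a)/(6EI) = 7501/EI
Tip deflection under a unit load at C: L³/(3EI) = 72/EI.
With EI = 15000 kN·m²: δ_0 = 0.50009 m and δ_{CC} = 0.0048 m/kN.
Compatibility — the beam at C must follow the support down by 0.02 m: δ_0 − R_C·δ_{CC} = 0.02, so R_C = (0.50009 − 0.02)/0.0048 = 100 kN.
Vertical equilibrium: R_A = ΣP − R_C = 122.5 − 100 = 22.48 kN.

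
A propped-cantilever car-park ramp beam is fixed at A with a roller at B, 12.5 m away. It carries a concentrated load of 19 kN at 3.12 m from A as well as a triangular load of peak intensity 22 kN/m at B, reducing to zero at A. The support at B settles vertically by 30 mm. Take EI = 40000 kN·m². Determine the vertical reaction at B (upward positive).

R_B = 75.41 kN

Take the reaction at B as the redundant and release it; the primary structure is a cantilever fixed at A.
Primary-structure tip deflection at B by superposition:
  point load 19 at a = 3.12: Pa²(3L − a)/(6EI) = 1060/EI
  triangular load, peak 22 at the free end: 11w₀L⁴/(120EI) = 49235/EI
  δ_0 = 50295/EI
Flexibility coefficient — unit upward force at B: δ_{BB} = L³/(3EI) = 651/EI.
With EI = 40000 kN·m²: δ_0 = 1.2574 m and δ_{BB} = 0.016276 m/kN.
Compatibility — the beam at B must follow the support down by 0.03 m: δ_0 − R_B·δ_{BB} = 0.03, so R_B = (1.2574 − 0.03)/0.016276 = 75.41 kN.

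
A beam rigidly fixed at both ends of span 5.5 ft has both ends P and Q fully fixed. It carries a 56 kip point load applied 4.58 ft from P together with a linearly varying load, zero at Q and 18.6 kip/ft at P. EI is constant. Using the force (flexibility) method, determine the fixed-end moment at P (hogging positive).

M_P = 35.31 kip·ft

Take the two fixed-end moments M_P, M_Q as redundants; the released structure is the simple span PQ.
End rotations of the released simple span under the applied load (×1/EI):
  at P: point load 56 at a = 4.58: Pab(L + b)/(6LEI) = 45.91/EI
  at Q: point load 56 at a = 4.58: Pab(L + a)/(6LEI) = 72.08/EI
  at P: triangular load, peak 18.6: w₀L³/(45EI) = 68.77/EI
  at Q: triangular load, peak 18.6: 7w₀L³/(360EI) = 60.17/EI
  θ_P0 = 114.7/EI,  θ_Q0 = 132.2/EI
Flexibility coefficients: a unit moment at one end gives L/(3EI) there and L/(6EI) at the far end, so f₁₁ = f₂₂ = 1.833/EI and f₁₂ = f₂₁ = 0.9167/EI.
Compatibility — zero rotation at each built-in end:
  1.833 M_P + 0.9167 M_Q = 114.7
  0.9167 M_P + 1.833 M_Q = 132.2
Solving the pair gives M_P = 35.31 kip·ft and M_Q = 54.48 kip·ft (hogging).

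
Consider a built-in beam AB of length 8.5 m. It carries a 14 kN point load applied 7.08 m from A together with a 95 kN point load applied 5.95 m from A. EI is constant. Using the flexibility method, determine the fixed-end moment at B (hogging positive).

Release both end moments; the primary structure is a simply-supported span AB with redundants M_A and M_B.
On the primary (simply-supported) span, the end slopes from the loading are:
  at A: point load 14 at a = 7.08: Pab(L + b)/(6LEI) = 27.38/EI
  at B: point load 14 at a = 7.08: Pab(L + a)/(6LEI) = 43/EI
  at A: point load 95 at a = 5.95: Pab(L + b)/(6LEI) = 312.3/EI
  at B: point load 95 at a = 5.95: Pab(L + a)/(6LEI) = 408.4/EI
  θ_A0 = 339.7/EI,  θ_B0 = 451.4/EI
Flexibility coefficients: a unit moment at one end gives L/(3EI) there and L/(6EI) at the far end, so f₁₁ = f₂₂ = 2.833/EI and f₁₂ = f₂₁ = 1.417/EI.
Compatibility — zero rotation at each built-in end:
  2.833 M_A + 1.417 M_B = 339.7
  1.417 M_A + 2.833 M_B = 451.4
Solving the pair gives M_A = 53.64 kN·m and M_B = 132.5 kN·m (hogging).

M_B = 132.5 kN·m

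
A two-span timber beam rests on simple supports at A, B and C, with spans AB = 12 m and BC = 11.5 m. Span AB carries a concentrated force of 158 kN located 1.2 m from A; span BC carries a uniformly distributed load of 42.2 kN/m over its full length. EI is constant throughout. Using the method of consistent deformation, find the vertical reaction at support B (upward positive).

Take M_B as the redundant. Released structure: two simple spans AB and BC with a hinge at B.
Rotations at B on the released spans (each span's end-slope, ×1/EI):
  span AB: point load 158 at a = 1.2: Pab(L + a)/(6LEI) = 375.4/EI
  span BC: UDL 42.2: wL³/(24EI) = 2674/EI
  relative rotation θ_0 = (375.4 + 2674)/EI = 3050/EI
A unit hogging moment at B produces rotation L₁/(3EI) + L₂/(3EI) = 7.833/EI.
Compatibility: M_B·(L₁+L₂)/(3EI) = θ_0, giving M_B = 389.3 kN·m (hogging).
Span AB, ΣM about A with M_B applied at B: R_B^{AB}·12 = 189.6 + 389.3, so R_B^{AB} = 48.24 kN and R_A = 158 − 48.24 = 109.8 kN.
Span BC, ΣM about C: R_B^{BC}·11.5 = 2790 + 389.3, so R_B^{BC} = 276.5 kN and R_C = 485.3 − 276.5 = 208.8 kN.
R_B = 48.24 + 276.5 = 324.7 kN.

R_B = 324.7 kN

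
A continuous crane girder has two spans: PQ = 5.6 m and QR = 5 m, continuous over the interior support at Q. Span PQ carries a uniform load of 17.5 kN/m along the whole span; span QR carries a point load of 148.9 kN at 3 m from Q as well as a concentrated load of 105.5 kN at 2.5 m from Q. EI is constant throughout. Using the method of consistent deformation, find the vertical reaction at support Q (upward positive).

Insert a hinge at Q; M_Q is the redundant, and each span becomes simply supported.
Rotations at Q on the released spans (each span's end-slope, ×1/EI):
  span PQ: UDL 17.5: wL³/(24EI) = 128.1/EI
  span QR: point load 148.9 at a = 3: Pab(L + b)/(6LEI) = 208.5/EI
  span QR: point load 105.5 at a = 2.5: Pab(L + b)/(6LEI) = 164.8/EI
  relative rotation θ_0 = (128.1 + 373.3)/EI = 501.4/EI
A unit hogging moment at Q produces rotation L₁/(3EI) + L₂/(3EI) = 3.533/EI.
Compatibility: M_Q·(L₁+L₂)/(3EI) = θ_0, giving M_Q = 141.9 kN·m (hogging).
Span PQ, ΣM about P with M_Q applied at Q: R_Q^{PQ}·5.6 = 274.4 + 141.9, so R_Q^{PQ} = 74.34 kN and R_P = 98 − 74.34 = 23.66 kN.
Span QR, ΣM about R: R_Q^{QR}·5 = 561.5 + 141.9, so R_Q^{QR} = 140.7 kN and R_R = 254.4 − 140.7 = 113.7 kN.
R_Q = 74.34 + 140.7 = 215 kN.

R_Q = 215 kN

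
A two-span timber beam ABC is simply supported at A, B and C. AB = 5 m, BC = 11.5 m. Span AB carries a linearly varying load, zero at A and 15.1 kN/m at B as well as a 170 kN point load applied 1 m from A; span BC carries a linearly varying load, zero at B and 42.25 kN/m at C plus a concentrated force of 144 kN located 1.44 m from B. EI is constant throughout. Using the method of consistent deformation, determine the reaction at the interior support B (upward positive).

R_B = 374.6 kN

Release continuity at B by inserting a hinge; the redundant is the internal moment M_B. The primary structure is two simply-supported spans AB and BC.
Discontinuity in slope at B on the released structure — sum the simple-span end rotations:
  span AB: triangular load, peak 15.1: w₀L³/(45EI) = 41.94/EI
  span AB: point load 170 at a = 1: Pab(L + a)/(6LEI) = 136/EI
  span BC: triangular load, peak 42.25: 7w₀L³/(360EI) = 1249/EI
  span BC: point load 144 at a = 1.44: Pab(L + b)/(6LEI) = 651.8/EI
  relative rotation θ_0 = (177.9 + 1901)/EI = 2079/EI
A unit hogging moment at B produces rotation L₁/(3EI) + L₂/(3EI) = 5.5/EI.
Slope continuity at B: θ_0 = M_B·5.5/EI, so M_B = 2079/5.5 = 378 kN·m (hogging).
Span AB, ΣM about A with M_B applied at B: R_B^{AB}·5 = 295.8 + 378, so R_B^{AB} = 134.8 kN and R_A = 207.8 − 134.8 = 72.98 kN.
Span BC, ΣM about C: R_B^{BC}·11.5 = 2380 + 378, so R_B^{BC} = 239.8 kN and R_C = 386.9 − 239.8 = 147.1 kN.
R_B = 134.8 + 239.8 = 374.6 kN.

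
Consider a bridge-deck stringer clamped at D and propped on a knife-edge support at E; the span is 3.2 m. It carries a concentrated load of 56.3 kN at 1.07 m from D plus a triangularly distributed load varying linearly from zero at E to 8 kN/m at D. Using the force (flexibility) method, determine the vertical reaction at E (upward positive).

R_E = 10.95 kN

Remove the prop at E; the released (primary) structure is a cantilever built in at D.
Deflection at E on the released cantilever, summing each load's contribution:
  point load 56.3 at a = 1.07: Pa²(3L − a)/(6EI) = 91.64/EI
  triangular load, peak 8 at the fixed end: w₀L⁴/(30EI) = 27.96/EI
  δ_0 = 119.6/EI
Tip deflection under a unit load at E: L³/(3EI) = 10.92/EI.
Compatibility at E: δ_0 − R_E·δ_{EE} = 0, so R_E = 119.6/10.92 = 10.95 kN.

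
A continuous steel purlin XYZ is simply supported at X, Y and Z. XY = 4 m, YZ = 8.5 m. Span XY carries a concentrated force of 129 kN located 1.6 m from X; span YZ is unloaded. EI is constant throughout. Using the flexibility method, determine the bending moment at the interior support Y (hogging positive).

Release continuity at Y by inserting a hinge; the redundant is the internal moment M_Y. The primary structure is two simply-supported spans XY and YZ.
Rotations at Y on the released spans (each span's end-slope, ×1/EI):
  span XY: point load 129 at a = 1.6: Pab(L + a)/(6LEI) = 115.6/EI
  relative rotation θ_0 = (115.6 + 0)/EI = 115.6/EI
A unit hogging moment at Y produces rotation L₁/(3EI) + L₂/(3EI) = 4.167/EI.
Compatibility: M_Y·(L₁+L₂)/(3EI) = θ_0, giving M_Y = 27.74 kN·m (hogging).

M_Y = 27.74 kN·m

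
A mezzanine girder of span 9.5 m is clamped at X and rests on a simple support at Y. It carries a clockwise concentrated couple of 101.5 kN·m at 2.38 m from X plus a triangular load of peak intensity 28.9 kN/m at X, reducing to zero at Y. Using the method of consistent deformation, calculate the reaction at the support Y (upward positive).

Take the reaction at Y as the redundant and release it; the primary structure is a cantilever fixed at X.
Deflection at Y on the released cantilever, summing each load's contribution:
  clockwise couple 101.5 at a = 2.38: M₀a(2L − a)/(2EI) = 2007/EI
  triangular load, peak 28.9 at the fixed end: w₀L⁴/(30EI) = 7846/EI
  δ_0 = 9854/EI
Flexibility coefficient — unit upward force at Y: δ_{YY} = L³/(3EI) = 285.8/EI.
Compatibility at Y: δ_0 − R_Y·δ_{YY} = 0, so R_Y = 9854/285.8 = 34.48 kN.

R_Y = 34.48 kN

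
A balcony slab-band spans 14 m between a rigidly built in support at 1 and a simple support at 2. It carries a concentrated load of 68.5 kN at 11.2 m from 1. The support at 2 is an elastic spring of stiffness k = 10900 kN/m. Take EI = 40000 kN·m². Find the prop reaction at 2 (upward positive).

R_2 = 48.03 kN

Take the reaction at 2 as the redundant and release it; the primary structure is a cantilever fixed at 1.
Deflection at 2 on the released cantilever, summing each load's contribution:
  point load 68.5 at a = 11.2: Pa²(3L − a)/(6EI) = 44109/EI
Tip deflection under a unit load at 2: L³/(3EI) = 914.7/EI.
With EI = 40000 kN·m²: δ_0 = 1.1027 m and δ_{22} = 0.022867 m/kN.
Compatibility — the spring shortens by R_2/k under the reaction it provides: δ_0 − R_2·δ_{22} = R_2/k. With 1/k = 0.000092 m/kN, R_2 = δ_0 / (δ_{22} + 1/k) = 1.1027 / (0.022867 + 0.000092) = 48.03 kN.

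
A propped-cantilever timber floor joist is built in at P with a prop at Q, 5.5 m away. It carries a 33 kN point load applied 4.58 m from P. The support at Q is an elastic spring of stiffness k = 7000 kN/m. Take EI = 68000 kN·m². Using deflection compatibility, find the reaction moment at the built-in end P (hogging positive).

M_P = 35.08 kN·m

Release the roller at Q. Primary structure: cantilever fixed at P.
Primary-structure tip deflection at Q by superposition:
  point load 33 at a = 4.58: Pa²(3L − a)/(6EI) = 1375/EI
Tip deflection under a unit load at Q: L³/(3EI) = 55.46/EI.
With EI = 68000 kN·m²: δ_0 = 0.020224 m and δ_{QQ} = 0.000816 m/kN.
Compatibility — the spring shortens by R_Q/k under the reaction it provides: δ_0 − R_Q·δ_{QQ} = R_Q/k. With 1/k = 0.000143 m/kN, R_Q = δ_0 / (δ_{QQ} + 1/k) = 0.020224 / (0.000816 + 0.000143) = 21.1 kN.
Moment equilibrium about P: M_P = Σ(load moments about P) − R_Q·L = 151.1 − 21.1×5.5 = 35.08 kN·m.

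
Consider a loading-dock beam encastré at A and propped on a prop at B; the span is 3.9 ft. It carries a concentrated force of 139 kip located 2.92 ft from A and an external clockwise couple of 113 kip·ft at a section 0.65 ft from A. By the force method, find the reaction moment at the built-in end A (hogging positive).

M_A = 125 kip·ft

Take the reaction at B as the redundant and release it; the primary structure is a cantilever fixed at A.
Primary-structure tip deflection at B by superposition:
  point load 139 at a = 2.92: Pa²(3L − a)/(6EI) = 1734/EI
  clockwise couple 113 at a = 0.65: M₀a(2L − a)/(2EI) = 262.6/EI
  δ_0 = 1997/EI
Tip deflection under a unit load at B: L³/(3EI) = 19.77/EI.
The prop prevents deflection at B: R_B = δ_0/δ_{BB} = 1997/19.77 = 101 kip.
Moment equilibrium about A: M_A = Σ(load moments about A) − R_B·L = 518.9 − 101×3.9 = 125 kip·ft.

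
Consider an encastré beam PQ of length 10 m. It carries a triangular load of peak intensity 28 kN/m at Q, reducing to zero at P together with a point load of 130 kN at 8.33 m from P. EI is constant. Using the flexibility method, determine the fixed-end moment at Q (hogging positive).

M_Q = 290.6 kN·m

Release both end moments; the primary structure is a simply-supported span PQ with redundants M_P and M_Q.
On the primary (simply-supported) span, the end slopes from the loading are:
  at P: triangular load, peak 28: 7w₀L³/(360EI) = 544.4/EI
  at Q: triangular load, peak 28: w₀L³/(45EI) = 622.2/EI
  at P: point load 130 at a = 8.33: Pab(L + b)/(6LEI) = 351.7/EI
  at Q: point load 130 at a = 8.33: Pab(L + a)/(6LEI) = 552.5/EI
  θ_P0 = 896.2/EI,  θ_Q0 = 1175/EI
Flexibility coefficients: a unit moment at one end gives L/(3EI) there and L/(6EI) at the far end, so f₁₁ = f₂₂ = 3.333/EI and f₁₂ = f₂₁ = 1.667/EI.
Compatibility — zero rotation at each built-in end:
  3.333 M_P + 1.667 M_Q = 896.2
  1.667 M_P + 3.333 M_Q = 1175
Solving the pair gives M_P = 123.5 kN·m and M_Q = 290.6 kN·m (hogging).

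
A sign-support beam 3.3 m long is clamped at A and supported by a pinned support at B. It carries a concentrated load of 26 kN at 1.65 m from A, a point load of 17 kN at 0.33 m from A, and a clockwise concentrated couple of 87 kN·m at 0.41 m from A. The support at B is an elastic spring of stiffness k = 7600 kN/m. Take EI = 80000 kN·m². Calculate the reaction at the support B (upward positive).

R_B = 9.361 kN

Remove the prop at B; the released (primary) structure is a cantilever built in at A.
Downward deflection at the released point B due to the loads:
  point load 26 at a = 1.65: Pa²(3L − a)/(6EI) = 97.33/EI
  point load 17 at a = 0.33: Pa²(3L − a)/(6EI) = 2.953/EI
  clockwise couple 87 at a = 0.41: M₀a(2L − a)/(2EI) = 110.4/EI
  δ_0 = 210.7/EI
Flexibility coefficient — unit upward force at B: δ_{BB} = L³/(3EI) = 11.98/EI.
With EI = 80000 kN·m²: δ_0 = 0.002634 m and δ_{BB} = 0.00015 m/kN.
Compatibility — the spring shortens by R_B/k under the reaction it provides: δ_0 − R_B·δ_{BB} = R_B/k. With 1/k = 0.000132 m/kN, R_B = δ_0 / (δ_{BB} + 1/k) = 0.002634 / (0.00015 + 0.000132) = 9.361 kN.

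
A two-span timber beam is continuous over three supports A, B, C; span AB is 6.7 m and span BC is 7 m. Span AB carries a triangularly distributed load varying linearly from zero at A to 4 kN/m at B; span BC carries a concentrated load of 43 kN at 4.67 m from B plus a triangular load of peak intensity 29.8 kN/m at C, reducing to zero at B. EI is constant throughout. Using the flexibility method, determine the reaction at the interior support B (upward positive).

R_B = 79.08 kN

Release continuity at B by inserting a hinge; the redundant is the internal moment M_B. The primary structure is two simply-supported spans AB and BC.
End slopes at the hinge B, treating each span as simply supported:
  span AB: triangular load, peak 4: w₀L³/(45EI) = 26.73/EI
  span BC: point load 43 at a = 4.67: Pab(L + b)/(6LEI) = 103.9/EI
  span BC: triangular load, peak 29.8: 7w₀L³/(360EI) = 198.7/EI
  relative rotation θ_0 = (26.73 + 302.7)/EI = 329.4/EI
A unit hogging moment at B produces rotation L₁/(3EI) + L₂/(3EI) = 4.567/EI.
Slope continuity at B: θ_0 = M_B·4.567/EI, so M_B = 329.4/4.567 = 72.14 kN·m (hogging).
Span AB, ΣM about A with M_B applied at B: R_B^{AB}·6.7 = 59.85 + 72.14, so R_B^{AB} = 19.7 kN and R_A = 13.4 − 19.7 = -6.3 kN.
Span BC, ΣM about C: R_B^{BC}·7 = 343.6 + 72.14, so R_B^{BC} = 59.38 kN and R_C = 147.3 − 59.38 = 87.92 kN.
R_B = 19.7 + 59.38 = 79.08 kN.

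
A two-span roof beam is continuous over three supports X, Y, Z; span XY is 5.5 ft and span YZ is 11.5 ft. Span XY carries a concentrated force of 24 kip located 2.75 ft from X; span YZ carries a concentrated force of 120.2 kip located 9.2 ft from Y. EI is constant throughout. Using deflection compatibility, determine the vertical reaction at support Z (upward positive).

Release continuity at Y by inserting a hinge; the redundant is the internal moment M_Y. The primary structure is two simply-supported spans XY and YZ.
End slopes at the hinge Y, treating each span as simply supported:
  span XY: point load 24 at a = 2.75: Pab(L + a)/(6LEI) = 45.38/EI
  span YZ: point load 120.2 at a = 9.2: Pab(L + b)/(6LEI) = 508.7/EI
  relative rotation θ_0 = (45.38 + 508.7)/EI = 554.1/EI
A unit hogging moment at Y produces rotation L₁/(3EI) + L₂/(3EI) = 5.667/EI.
Compatibility: M_Y·(L₁+L₂)/(3EI) = θ_0, giving M_Y = 97.78 kip·ft (hogging).
Span YZ, ΣM about Z: R_Y^{YZ}·11.5 = 276.5 + 97.78, so R_Y^{YZ} = 32.54 kip and R_Z = 120.2 − 32.54 = 87.66 kip.

R_Z = 87.66 kip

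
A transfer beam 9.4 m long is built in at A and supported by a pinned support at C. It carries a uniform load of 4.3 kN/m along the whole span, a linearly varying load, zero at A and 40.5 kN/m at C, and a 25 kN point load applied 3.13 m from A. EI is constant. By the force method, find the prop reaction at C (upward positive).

Choose R_C as the redundant. The primary structure is the cantilever fixed at A.
Downward deflection at the released point C due to the loads:
  UDL 4.3: wL⁴/(8EI) = 4197/EI
  triangular load, peak 40.5 at the free end: 11w₀L⁴/(120EI) = 28985/EI
  point load 25 at a = 3.13: Pa²(3L − a)/(6EI) = 1023/EI
  δ_0 = 34205/EI
Flexibility coefficient — unit upward force at C: δ_{CC} = L³/(3EI) = 276.9/EI.
The prop prevents deflection at C: R_C = δ_0/δ_{CC} = 34205/276.9 = 123.5 kN.

R_C = 123.5 kN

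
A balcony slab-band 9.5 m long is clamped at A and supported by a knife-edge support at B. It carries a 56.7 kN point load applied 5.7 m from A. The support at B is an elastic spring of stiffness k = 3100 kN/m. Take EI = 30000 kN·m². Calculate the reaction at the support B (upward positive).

Take the reaction at B as the redundant and release it; the primary structure is a cantilever fixed at A.
Primary-structure tip deflection at B by superposition:
  point load 56.7 at a = 5.7: Pa²(3L − a)/(6EI) = 7000/EI
Flexibility coefficient — unit upward force at B: δ_{BB} = L³/(3EI) = 285.8/EI.
With EI = 30000 kN·m²: δ_0 = 0.23334 m and δ_{BB} = 0.009526 m/kN.
Compatibility — the spring shortens by R_B/k under the reaction it provides: δ_0 − R_B·δ_{BB} = R_B/k. With 1/k = 0.000323 m/kN, R_B = δ_0 / (δ_{BB} + 1/k) = 0.23334 / (0.009526 + 0.000323) = 23.69 kN.

R_B = 23.69 kN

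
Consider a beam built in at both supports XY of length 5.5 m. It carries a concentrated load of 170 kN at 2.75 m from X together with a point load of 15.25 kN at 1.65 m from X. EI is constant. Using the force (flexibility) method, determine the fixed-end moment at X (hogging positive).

Take the two fixed-end moments M_X, M_Y as redundants; the released structure is the simple span XY.
Simple-span end rotations at X and Y under the given loads:
  at X: point load 170 at a = 2.75: Pab(L + b)/(6LEI) = 321.4/EI
  at Y: point load 170 at a = 2.75: Pab(L + a)/(6LEI) = 321.4/EI
  at X: point load 15.25 at a = 1.65: Pab(L + b)/(6LEI) = 27.45/EI
  at Y: point load 15.25 at a = 1.65: Pab(L + a)/(6LEI) = 20.99/EI
  θ_X0 = 348.9/EI,  θ_Y0 = 342.4/EI
Flexibility coefficients: a unit moment at one end gives L/(3EI) there and L/(6EI) at the far end, so f₁₁ = f₂₂ = 1.833/EI and f₁₂ = f₂₁ = 0.9167/EI.
Compatibility — zero rotation at each built-in end:
  1.833 M_X + 0.9167 M_Y = 348.9
  0.9167 M_X + 1.833 M_Y = 342.4
Solving the pair gives M_X = 129.2 kN·m and M_Y = 122.2 kN·m (hogging).

M_X = 129.2 kN·m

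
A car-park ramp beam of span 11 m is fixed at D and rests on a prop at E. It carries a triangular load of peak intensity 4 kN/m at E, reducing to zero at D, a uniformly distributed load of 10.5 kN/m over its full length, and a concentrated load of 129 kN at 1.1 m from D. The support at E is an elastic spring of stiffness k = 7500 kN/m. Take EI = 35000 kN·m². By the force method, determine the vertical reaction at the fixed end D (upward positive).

R_D = 209.8 kN

Remove the prop at E; the released (primary) structure is a cantilever built in at D.
Primary-structure tip deflection at E by superposition:
  triangular load, peak 4 at the free end: 11w₀L⁴/(120EI) = 5368/EI
  UDL 10.5: wL⁴/(8EI) = 19216/EI
  point load 129 at a = 1.1: Pa²(3L − a)/(6EI) = 829.9/EI
  δ_0 = 25415/EI
Flexibility coefficient — unit upward force at E: δ_{EE} = L³/(3EI) = 443.7/EI.
With EI = 35000 kN·m²: δ_0 = 0.72613 m and δ_{EE} = 0.012676 m/kN.
Compatibility — the spring shortens by R_E/k under the reaction it provides: δ_0 − R_E·δ_{EE} = R_E/k. With 1/k = 0.000133 m/kN, R_E = δ_0 / (δ_{EE} + 1/k) = 0.72613 / (0.012676 + 0.000133) = 56.69 kN.
Vertical equilibrium: R_D = ΣP − R_E = 266.5 − 56.69 = 209.8 kN.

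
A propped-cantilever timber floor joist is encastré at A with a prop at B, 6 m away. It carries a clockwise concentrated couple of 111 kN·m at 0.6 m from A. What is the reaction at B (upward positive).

R_B = 5.272 kN

Remove the prop at B; the released (primary) structure is a cantilever built in at A.
Deflection at B on the released cantilever, summing each load's contribution:
  clockwise couple 111 at a = 0.6: M₀a(2L − a)/(2EI) = 379.6/EI
Flexibility coefficient — unit upward force at B: δ_{BB} = L³/(3EI) = 72/EI.
The prop prevents deflection at B: R_B = δ_0/δ_{BB} = 379.6/72 = 5.272 kN.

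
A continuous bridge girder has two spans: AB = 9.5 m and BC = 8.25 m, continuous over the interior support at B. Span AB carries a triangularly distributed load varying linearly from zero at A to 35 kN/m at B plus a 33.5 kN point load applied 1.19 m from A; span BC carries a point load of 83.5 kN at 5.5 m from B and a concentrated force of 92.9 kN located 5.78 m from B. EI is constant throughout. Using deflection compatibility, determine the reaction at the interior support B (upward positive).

R_B = 220.3 kN

Insert a hinge at B; M_B is the redundant, and each span becomes simply supported.
End slopes at the hinge B, treating each span as simply supported:
  span AB: triangular load, peak 35: w₀L³/(45EI) = 666.8/EI
  span AB: point load 33.5 at a = 1.19: Pab(L + a)/(6LEI) = 62.13/EI
  span BC: point load 83.5 at a = 5.5: Pab(L + b)/(6LEI) = 280.7/EI
  span BC: point load 92.9 at a = 5.78: Pab(L + b)/(6LEI) = 287.2/EI
  relative rotation θ_0 = (729 + 567.9)/EI = 1297/EI
A unit hogging moment at B produces rotation L₁/(3EI) + L₂/(3EI) = 5.917/EI.
Slope continuity at B: θ_0 = M_B·5.917/EI, so M_B = 1297/5.917 = 219.2 kN·m (hogging).
Span AB, ΣM about A with M_B applied at B: R_B^{AB}·9.5 = 1093 + 219.2, so R_B^{AB} = 138.1 kN and R_A = 199.8 − 138.1 = 61.65 kN.
Span BC, ΣM about C: R_B^{BC}·8.25 = 459.1 + 219.2, so R_B^{BC} = 82.22 kN and R_C = 176.4 − 82.22 = 94.18 kN.
R_B = 138.1 + 82.22 = 220.3 kN.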